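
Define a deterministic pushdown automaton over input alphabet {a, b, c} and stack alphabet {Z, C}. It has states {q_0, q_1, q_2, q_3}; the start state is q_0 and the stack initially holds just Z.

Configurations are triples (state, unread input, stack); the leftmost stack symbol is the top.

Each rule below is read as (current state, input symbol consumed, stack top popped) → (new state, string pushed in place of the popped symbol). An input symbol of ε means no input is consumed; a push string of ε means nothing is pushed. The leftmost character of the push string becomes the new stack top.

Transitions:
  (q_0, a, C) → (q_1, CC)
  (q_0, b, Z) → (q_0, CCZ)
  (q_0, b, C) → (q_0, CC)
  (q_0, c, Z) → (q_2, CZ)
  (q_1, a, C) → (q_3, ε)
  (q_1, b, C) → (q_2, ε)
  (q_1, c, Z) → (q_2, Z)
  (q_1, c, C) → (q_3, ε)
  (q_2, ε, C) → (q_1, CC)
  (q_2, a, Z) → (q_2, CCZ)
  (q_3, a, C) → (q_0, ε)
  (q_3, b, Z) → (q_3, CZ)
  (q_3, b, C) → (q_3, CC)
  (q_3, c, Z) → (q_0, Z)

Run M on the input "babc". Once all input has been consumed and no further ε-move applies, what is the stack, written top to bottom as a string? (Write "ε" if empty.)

CCZ

(q_0, babc, Z)
  read b, top Z: go to q_0, push CCZ → (q_0, abc, CCZ)
  read a, top C: go to q_1, push CC → (q_1, bc, CCCZ)
  read b, top C: go to q_2, push ε → (q_2, c, CCZ)
  ε-move, top C: go to q_1, push CC → (q_1, c, CCCZ)
  read c, top C: go to q_3, push ε → (q_3, ε, CCZ)
All input consumed in state q_3 with stack CCZ.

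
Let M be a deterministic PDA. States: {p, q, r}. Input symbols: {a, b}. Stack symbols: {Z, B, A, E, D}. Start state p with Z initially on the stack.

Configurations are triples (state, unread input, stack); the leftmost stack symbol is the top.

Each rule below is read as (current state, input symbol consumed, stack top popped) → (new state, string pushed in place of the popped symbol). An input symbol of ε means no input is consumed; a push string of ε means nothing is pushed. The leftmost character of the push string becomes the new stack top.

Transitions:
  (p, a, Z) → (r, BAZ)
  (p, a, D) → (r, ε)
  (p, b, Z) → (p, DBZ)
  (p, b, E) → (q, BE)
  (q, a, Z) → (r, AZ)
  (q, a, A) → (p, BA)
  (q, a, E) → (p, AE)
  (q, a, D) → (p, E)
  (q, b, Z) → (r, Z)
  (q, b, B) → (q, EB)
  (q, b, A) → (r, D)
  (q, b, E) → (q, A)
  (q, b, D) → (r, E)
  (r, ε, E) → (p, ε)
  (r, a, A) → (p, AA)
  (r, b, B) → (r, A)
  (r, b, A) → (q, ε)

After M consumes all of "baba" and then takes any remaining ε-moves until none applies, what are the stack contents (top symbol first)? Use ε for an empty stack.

(p, baba, Z)
  read b, top Z: go to p, push DBZ → (p, aba, DBZ)
  read a, top D: go to r, push ε → (r, ba, BZ)
  read b, top B: go to r, push A → (r, a, AZ)
  read a, top A: go to p, push AA → (p, ε, AAZ)
All input consumed in state p with stack AAZ.

AAZ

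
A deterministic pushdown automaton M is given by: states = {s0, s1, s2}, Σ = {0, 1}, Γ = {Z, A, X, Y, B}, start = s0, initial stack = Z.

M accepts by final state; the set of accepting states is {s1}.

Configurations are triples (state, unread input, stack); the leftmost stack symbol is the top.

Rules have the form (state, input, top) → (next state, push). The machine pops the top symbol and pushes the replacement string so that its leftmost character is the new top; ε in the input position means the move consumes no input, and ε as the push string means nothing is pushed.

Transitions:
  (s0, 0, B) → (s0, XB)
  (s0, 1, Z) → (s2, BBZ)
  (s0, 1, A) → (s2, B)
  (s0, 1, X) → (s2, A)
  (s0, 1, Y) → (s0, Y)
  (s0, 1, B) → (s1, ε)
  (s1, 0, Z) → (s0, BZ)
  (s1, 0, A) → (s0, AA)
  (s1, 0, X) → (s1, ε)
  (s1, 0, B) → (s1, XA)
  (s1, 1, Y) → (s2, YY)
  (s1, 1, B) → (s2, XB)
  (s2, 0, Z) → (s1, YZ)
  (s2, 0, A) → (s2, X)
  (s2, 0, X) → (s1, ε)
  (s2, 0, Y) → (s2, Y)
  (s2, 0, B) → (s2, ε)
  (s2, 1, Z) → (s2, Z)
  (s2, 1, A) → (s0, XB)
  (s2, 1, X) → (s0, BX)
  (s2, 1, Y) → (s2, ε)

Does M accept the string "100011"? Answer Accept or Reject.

(s0, 100011, Z) ⊢ (s2, 00011, BBZ) ⊢ (s2, 0011, BZ) ⊢ (s2, 011, Z) ⊢ (s1, 11, YZ) ⊢ (s2, 1, YYZ) ⊢ (s2, ε, YZ)
All input consumed; state s2 ∉ F and no further ε-move applies.

Reject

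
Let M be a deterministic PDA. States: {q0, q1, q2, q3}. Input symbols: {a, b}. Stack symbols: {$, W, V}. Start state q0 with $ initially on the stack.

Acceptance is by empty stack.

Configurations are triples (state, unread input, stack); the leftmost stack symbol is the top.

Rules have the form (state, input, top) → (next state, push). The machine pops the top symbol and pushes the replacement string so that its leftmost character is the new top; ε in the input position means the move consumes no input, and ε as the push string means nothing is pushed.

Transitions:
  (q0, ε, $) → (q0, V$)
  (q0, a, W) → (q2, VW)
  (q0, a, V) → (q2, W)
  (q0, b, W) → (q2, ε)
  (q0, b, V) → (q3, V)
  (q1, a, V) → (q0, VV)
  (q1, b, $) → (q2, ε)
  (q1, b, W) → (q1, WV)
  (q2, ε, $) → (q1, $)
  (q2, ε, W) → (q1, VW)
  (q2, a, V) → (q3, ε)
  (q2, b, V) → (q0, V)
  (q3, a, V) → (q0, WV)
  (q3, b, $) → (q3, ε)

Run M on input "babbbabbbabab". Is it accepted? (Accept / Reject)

Accept

(q0, babbbabbbabab, $) ⊢ (q0, babbbabbbabab, V$) ⊢ (q3, abbbabbbabab, V$) ⊢ (q0, bbbabbbabab, WV$) ⊢ (q2, bbabbbabab, V$) ⊢ (q0, babbbabab, V$) ⊢ (q3, abbbabab, V$) ⊢ (q0, bbbabab, WV$) ⊢ (q2, bbabab, V$) ⊢ (q0, babab, V$) ⊢ (q3, abab, V$) ⊢ (q0, bab, WV$) ⊢ (q2, ab, V$) ⊢ (q3, b, $) ⊢ (q3, ε, ε)
All input consumed and the stack is empty.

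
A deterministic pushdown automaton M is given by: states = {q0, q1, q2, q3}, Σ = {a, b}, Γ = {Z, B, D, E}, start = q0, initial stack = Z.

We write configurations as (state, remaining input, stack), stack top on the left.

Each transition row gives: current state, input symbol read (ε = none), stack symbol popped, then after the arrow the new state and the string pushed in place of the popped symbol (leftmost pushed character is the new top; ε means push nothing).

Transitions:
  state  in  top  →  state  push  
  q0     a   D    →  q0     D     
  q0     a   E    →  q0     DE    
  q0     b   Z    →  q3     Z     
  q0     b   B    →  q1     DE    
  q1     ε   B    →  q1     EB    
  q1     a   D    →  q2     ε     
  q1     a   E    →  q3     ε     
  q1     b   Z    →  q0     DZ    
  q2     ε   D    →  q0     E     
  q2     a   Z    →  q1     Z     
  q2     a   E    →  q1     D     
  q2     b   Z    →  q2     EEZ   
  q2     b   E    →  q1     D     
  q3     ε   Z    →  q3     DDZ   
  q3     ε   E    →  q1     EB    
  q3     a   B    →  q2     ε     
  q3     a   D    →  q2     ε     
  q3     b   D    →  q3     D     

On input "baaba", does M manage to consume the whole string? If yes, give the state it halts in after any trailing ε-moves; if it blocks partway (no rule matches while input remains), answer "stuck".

(q0, baaba, Z) ⊢ (q3, aaba, Z) ⊢ (q3, aaba, DDZ) ⊢ (q2, aba, DZ) ⊢ (q0, aba, EZ) ⊢ (q0, ba, DEZ)
No transition for (q0, b, top D); M blocks with input ba remaining.

stuck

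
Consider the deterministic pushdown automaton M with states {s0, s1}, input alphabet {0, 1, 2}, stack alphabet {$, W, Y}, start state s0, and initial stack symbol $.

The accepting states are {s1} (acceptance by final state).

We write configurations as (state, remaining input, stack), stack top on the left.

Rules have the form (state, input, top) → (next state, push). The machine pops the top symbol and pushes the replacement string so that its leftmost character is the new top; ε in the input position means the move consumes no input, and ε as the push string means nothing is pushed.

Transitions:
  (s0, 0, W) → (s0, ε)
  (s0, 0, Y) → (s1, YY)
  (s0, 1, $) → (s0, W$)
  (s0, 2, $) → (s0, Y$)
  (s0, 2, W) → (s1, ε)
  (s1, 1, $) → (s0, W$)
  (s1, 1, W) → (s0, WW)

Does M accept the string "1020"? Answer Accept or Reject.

(s0, 1020, $)
  read 1, top $: go to s0, push W$ → (s0, 020, W$)
  read 0, top W: go to s0, push ε → (s0, 20, $)
  read 2, top $: go to s0, push Y$ → (s0, 0, Y$)
  read 0, top Y: go to s1, push YY → (s1, ε, YY$)
All input consumed; state s1 ∈ F.

Accept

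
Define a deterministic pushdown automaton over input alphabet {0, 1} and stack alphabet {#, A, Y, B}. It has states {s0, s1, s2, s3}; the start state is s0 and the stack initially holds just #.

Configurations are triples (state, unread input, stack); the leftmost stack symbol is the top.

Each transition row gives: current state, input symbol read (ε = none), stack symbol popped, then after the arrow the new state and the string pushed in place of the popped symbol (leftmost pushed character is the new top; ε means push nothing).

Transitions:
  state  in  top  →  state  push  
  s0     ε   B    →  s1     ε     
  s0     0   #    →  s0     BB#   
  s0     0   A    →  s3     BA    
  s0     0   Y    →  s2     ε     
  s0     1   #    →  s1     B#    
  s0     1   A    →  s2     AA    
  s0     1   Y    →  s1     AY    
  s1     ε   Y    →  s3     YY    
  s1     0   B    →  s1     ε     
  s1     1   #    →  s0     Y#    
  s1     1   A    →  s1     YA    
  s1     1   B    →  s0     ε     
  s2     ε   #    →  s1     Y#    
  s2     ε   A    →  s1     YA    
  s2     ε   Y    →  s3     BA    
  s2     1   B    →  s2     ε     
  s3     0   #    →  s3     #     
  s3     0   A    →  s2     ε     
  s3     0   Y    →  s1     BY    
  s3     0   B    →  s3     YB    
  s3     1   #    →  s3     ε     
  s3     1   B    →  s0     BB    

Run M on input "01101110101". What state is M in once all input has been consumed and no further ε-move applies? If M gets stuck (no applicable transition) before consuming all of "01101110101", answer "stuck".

s1

(s0, 01101110101, #)
  read 0, top #: go to s0, push BB# → (s0, 1101110101, BB#)
  ε-move, top B: go to s1, push ε → (s1, 1101110101, B#)
  read 1, top B: go to s0, push ε → (s0, 101110101, #)
  read 1, top #: go to s1, push B# → (s1, 01110101, B#)
  read 0, top B: go to s1, push ε → (s1, 1110101, #)
  read 1, top #: go to s0, push Y# → (s0, 110101, Y#)
  read 1, top Y: go to s1, push AY → (s1, 10101, AY#)
  read 1, top A: go to s1, push YA → (s1, 0101, YAY#)
  ε-move, top Y: go to s3, push YY → (s3, 0101, YYAY#)
  read 0, top Y: go to s1, push BY → (s1, 101, BYYAY#)
  read 1, top B: go to s0, push ε → (s0, 01, YYAY#)
  read 0, top Y: go to s2, push ε → (s2, 1, YAY#)
  ε-move, top Y: go to s3, push BA → (s3, 1, BAAY#)
  read 1, top B: go to s0, push BB → (s0, ε, BBAAY#)
  ε-move, top B: go to s1, push ε → (s1, ε, BAAY#)
All input consumed; M is in state s1.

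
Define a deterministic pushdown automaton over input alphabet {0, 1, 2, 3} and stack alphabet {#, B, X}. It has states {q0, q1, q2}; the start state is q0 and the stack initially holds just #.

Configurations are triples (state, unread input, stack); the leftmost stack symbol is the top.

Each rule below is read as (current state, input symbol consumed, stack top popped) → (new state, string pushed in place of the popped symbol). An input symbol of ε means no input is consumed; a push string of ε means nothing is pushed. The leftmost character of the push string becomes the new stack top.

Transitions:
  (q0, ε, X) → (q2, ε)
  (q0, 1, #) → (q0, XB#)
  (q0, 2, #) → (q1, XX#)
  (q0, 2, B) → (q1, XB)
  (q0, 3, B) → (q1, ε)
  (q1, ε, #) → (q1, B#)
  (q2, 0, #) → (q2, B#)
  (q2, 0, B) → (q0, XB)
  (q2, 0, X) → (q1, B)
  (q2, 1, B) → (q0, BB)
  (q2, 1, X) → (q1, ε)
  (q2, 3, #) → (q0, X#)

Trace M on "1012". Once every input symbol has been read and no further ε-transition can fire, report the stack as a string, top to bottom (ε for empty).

XBB#

(q0, 1012, #) ⊢ (q0, 012, XB#) ⊢ (q2, 012, B#) ⊢ (q0, 12, XB#) ⊢ (q2, 12, B#) ⊢ (q0, 2, BB#) ⊢ (q1, ε, XBB#)
All input consumed in state q1 with stack XBB#.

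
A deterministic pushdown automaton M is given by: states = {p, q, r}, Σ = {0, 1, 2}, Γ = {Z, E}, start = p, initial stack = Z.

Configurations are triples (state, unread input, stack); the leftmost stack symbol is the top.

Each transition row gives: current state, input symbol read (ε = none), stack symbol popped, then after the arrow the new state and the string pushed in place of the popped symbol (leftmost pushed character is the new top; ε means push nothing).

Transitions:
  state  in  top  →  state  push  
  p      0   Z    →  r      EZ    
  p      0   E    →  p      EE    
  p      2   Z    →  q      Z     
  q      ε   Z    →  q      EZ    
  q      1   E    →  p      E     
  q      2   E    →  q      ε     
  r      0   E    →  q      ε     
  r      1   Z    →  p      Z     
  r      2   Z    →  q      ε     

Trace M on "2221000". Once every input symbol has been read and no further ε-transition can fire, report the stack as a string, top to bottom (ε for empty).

(p, 2221000, Z)
  read 2, top Z: go to q, push Z → (q, 221000, Z)
  ε-move, top Z: go to q, push EZ → (q, 221000, EZ)
  read 2, top E: go to q, push ε → (q, 21000, Z)
  ε-move, top Z: go to q, push EZ → (q, 21000, EZ)
  read 2, top E: go to q, push ε → (q, 1000, Z)
  ε-move, top Z: go to q, push EZ → (q, 1000, EZ)
  read 1, top E: go to p, push E → (p, 000, EZ)
  read 0, top E: go to p, push EE → (p, 00, EEZ)
  read 0, top E: go to p, push EE → (p, 0, EEEZ)
  read 0, top E: go to p, push EE → (p, ε, EEEEZ)
All input consumed in state p with stack EEEEZ.

EEEEZ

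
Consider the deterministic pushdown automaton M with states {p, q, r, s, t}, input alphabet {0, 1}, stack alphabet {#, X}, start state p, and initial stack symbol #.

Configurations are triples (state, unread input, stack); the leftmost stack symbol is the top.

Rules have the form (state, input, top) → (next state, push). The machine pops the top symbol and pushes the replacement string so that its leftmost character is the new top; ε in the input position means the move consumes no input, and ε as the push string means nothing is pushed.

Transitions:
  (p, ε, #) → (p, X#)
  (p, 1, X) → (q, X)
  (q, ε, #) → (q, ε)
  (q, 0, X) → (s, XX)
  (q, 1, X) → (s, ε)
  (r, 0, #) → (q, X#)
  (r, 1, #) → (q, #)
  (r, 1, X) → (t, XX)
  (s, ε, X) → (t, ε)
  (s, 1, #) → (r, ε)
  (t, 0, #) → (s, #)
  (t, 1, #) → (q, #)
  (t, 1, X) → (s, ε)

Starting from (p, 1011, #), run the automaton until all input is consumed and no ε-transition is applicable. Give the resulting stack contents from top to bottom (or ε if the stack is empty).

ε

(p, 1011, #)
  ε-move, top #: go to p, push X# → (p, 1011, X#)
  read 1, top X: go to q, push X → (q, 011, X#)
  read 0, top X: go to s, push XX → (s, 11, XX#)
  ε-move, top X: go to t, push ε → (t, 11, X#)
  read 1, top X: go to s, push ε → (s, 1, #)
  read 1, top #: go to r, push ε → (r, ε, ε)
All input consumed in state r with stack ε.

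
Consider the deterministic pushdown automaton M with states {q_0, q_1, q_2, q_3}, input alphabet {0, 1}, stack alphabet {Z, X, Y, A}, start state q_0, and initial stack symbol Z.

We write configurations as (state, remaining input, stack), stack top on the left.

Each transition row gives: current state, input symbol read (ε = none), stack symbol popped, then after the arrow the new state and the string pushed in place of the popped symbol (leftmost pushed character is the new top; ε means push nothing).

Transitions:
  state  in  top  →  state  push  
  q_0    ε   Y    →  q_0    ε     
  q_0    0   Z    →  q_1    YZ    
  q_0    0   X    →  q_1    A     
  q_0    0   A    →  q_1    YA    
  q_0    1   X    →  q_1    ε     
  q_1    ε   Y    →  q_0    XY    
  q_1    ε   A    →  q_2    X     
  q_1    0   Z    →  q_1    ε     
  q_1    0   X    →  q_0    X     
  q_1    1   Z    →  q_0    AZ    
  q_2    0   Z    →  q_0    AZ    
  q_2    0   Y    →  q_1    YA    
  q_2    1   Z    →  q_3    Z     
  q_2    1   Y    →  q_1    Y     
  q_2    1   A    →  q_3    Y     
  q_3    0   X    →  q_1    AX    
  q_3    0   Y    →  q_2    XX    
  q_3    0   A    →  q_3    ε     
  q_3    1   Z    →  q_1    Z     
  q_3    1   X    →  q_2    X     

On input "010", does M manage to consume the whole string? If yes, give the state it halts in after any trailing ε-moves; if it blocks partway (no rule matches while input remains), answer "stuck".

(q_0, 010, Z)
  read 0, top Z: go to q_1, push YZ → (q_1, 10, YZ)
  ε-move, top Y: go to q_0, push XY → (q_0, 10, XYZ)
  read 1, top X: go to q_1, push ε → (q_1, 0, YZ)
  ε-move, top Y: go to q_0, push XY → (q_0, 0, XYZ)
  read 0, top X: go to q_1, push A → (q_1, ε, AYZ)
  ε-move, top A: go to q_2, push X → (q_2, ε, XYZ)
All input consumed; M is in state q_2.

q_2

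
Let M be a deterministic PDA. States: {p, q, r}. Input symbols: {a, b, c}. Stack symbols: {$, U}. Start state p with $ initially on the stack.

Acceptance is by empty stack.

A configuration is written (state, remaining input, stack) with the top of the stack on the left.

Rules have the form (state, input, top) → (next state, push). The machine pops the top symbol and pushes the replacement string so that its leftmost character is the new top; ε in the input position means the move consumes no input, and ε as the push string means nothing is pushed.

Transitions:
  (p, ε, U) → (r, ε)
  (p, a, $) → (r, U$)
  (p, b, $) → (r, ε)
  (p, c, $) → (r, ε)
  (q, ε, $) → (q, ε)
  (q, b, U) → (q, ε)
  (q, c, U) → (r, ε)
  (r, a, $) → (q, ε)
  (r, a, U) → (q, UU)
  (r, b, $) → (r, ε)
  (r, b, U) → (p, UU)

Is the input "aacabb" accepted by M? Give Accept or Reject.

(p, aacabb, $)
  read a, top $: go to r, push U$ → (r, acabb, U$)
  read a, top U: go to q, push UU → (q, cabb, UU$)
  read c, top U: go to r, push ε → (r, abb, U$)
  read a, top U: go to q, push UU → (q, bb, UU$)
  read b, top U: go to q, push ε → (q, b, U$)
  read b, top U: go to q, push ε → (q, ε, $)
  ε-move, top $: go to q, push ε → (q, ε, ε)
All input consumed and the stack is empty.

Accept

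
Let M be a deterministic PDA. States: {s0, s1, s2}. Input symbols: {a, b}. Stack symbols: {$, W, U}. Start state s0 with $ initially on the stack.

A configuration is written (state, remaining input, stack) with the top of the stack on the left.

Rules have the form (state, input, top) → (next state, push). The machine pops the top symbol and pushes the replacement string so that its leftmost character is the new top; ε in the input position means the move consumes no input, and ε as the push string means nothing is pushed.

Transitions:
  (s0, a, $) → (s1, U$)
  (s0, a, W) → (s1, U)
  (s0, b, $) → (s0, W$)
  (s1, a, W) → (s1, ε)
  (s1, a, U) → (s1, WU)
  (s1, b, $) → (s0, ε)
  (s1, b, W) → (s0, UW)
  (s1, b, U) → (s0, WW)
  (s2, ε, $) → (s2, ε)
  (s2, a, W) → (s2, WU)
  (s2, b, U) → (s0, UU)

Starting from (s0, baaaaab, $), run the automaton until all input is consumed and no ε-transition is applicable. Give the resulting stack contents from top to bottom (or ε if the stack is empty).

(s0, baaaaab, $)
  read b, top $: go to s0, push W$ → (s0, aaaaab, W$)
  read a, top W: go to s1, push U → (s1, aaaab, U$)
  read a, top U: go to s1, push WU → (s1, aaab, WU$)
  read a, top W: go to s1, push ε → (s1, aab, U$)
  read a, top U: go to s1, push WU → (s1, ab, WU$)
  read a, top W: go to s1, push ε → (s1, b, U$)
  read b, top U: go to s0, push WW → (s0, ε, WW$)
All input consumed in state s0 with stack WW$.

WW$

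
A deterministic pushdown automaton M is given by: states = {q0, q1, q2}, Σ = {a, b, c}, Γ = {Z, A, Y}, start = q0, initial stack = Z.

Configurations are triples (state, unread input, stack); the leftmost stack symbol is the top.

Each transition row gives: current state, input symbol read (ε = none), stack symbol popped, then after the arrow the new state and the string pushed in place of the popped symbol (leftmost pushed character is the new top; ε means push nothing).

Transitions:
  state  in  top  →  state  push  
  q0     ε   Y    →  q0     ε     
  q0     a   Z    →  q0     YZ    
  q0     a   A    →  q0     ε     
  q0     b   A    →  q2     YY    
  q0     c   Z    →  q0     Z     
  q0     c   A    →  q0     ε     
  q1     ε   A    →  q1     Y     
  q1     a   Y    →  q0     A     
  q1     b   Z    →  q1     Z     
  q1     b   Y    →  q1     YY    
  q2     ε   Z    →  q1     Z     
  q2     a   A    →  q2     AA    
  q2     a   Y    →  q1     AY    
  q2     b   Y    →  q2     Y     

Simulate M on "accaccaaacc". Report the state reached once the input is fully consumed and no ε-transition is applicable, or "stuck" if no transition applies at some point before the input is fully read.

q0

(q0, accaccaaacc, Z)
  read a, top Z: go to q0, push YZ → (q0, ccaccaaacc, YZ)
  ε-move, top Y: go to q0, push ε → (q0, ccaccaaacc, Z)
  read c, top Z: go to q0, push Z → (q0, caccaaacc, Z)
  read c, top Z: go to q0, push Z → (q0, accaaacc, Z)
  read a, top Z: go to q0, push YZ → (q0, ccaaacc, YZ)
  ε-move, top Y: go to q0, push ε → (q0, ccaaacc, Z)
  read c, top Z: go to q0, push Z → (q0, caaacc, Z)
  read c, top Z: go to q0, push Z → (q0, aaacc, Z)
  read a, top Z: go to q0, push YZ → (q0, aacc, YZ)
  ε-move, top Y: go to q0, push ε → (q0, aacc, Z)
  read a, top Z: go to q0, push YZ → (q0, acc, YZ)
  ε-move, top Y: go to q0, push ε → (q0, acc, Z)
  read a, top Z: go to q0, push YZ → (q0, cc, YZ)
  ε-move, top Y: go to q0, push ε → (q0, cc, Z)
  read c, top Z: go to q0, push Z → (q0, c, Z)
  read c, top Z: go to q0, push Z → (q0, ε, Z)
All input consumed; M is in state q0.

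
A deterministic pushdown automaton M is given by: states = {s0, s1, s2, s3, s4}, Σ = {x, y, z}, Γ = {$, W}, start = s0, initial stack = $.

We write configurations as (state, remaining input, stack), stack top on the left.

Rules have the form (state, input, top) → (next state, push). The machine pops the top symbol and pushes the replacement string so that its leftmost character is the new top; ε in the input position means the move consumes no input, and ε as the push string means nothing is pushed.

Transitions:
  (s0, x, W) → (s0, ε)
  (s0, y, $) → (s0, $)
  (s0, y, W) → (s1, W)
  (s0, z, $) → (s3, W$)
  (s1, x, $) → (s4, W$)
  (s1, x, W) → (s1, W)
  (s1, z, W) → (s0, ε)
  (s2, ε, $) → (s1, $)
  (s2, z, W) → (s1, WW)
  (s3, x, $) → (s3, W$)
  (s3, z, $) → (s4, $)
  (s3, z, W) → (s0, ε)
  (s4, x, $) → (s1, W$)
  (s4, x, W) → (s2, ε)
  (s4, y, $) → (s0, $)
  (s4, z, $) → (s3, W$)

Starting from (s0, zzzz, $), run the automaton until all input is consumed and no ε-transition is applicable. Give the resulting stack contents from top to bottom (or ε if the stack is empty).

(s0, zzzz, $)
  read z, top $: go to s3, push W$ → (s3, zzz, W$)
  read z, top W: go to s0, push ε → (s0, zz, $)
  read z, top $: go to s3, push W$ → (s3, z, W$)
  read z, top W: go to s0, push ε → (s0, ε, $)
All input consumed in state s0 with stack $.

$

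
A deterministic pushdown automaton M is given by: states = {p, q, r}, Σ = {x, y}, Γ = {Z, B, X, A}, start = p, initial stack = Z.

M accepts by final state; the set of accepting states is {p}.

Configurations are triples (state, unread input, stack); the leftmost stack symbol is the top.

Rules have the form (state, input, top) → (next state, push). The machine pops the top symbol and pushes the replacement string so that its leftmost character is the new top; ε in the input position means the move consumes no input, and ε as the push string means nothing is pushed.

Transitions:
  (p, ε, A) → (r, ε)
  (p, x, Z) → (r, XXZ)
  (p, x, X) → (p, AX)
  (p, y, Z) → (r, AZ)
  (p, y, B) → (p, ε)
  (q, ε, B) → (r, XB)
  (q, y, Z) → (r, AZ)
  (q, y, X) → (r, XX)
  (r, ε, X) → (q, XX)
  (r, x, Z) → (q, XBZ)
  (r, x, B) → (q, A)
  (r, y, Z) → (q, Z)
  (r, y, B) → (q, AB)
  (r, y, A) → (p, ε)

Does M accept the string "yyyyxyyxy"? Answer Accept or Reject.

(p, yyyyxyyxy, Z) ⊢ (r, yyyxyyxy, AZ) ⊢ (p, yyxyyxy, Z) ⊢ (r, yxyyxy, AZ) ⊢ (p, xyyxy, Z) ⊢ (r, yyxy, XXZ) ⊢ (q, yyxy, XXXZ) ⊢ (r, yxy, XXXXZ) ⊢ (q, yxy, XXXXXZ) ⊢ (r, xy, XXXXXXZ) ⊢ (q, xy, XXXXXXXZ)
No transition applies at (q, xy, XXXXXXXZ); input not fully consumed.

Reject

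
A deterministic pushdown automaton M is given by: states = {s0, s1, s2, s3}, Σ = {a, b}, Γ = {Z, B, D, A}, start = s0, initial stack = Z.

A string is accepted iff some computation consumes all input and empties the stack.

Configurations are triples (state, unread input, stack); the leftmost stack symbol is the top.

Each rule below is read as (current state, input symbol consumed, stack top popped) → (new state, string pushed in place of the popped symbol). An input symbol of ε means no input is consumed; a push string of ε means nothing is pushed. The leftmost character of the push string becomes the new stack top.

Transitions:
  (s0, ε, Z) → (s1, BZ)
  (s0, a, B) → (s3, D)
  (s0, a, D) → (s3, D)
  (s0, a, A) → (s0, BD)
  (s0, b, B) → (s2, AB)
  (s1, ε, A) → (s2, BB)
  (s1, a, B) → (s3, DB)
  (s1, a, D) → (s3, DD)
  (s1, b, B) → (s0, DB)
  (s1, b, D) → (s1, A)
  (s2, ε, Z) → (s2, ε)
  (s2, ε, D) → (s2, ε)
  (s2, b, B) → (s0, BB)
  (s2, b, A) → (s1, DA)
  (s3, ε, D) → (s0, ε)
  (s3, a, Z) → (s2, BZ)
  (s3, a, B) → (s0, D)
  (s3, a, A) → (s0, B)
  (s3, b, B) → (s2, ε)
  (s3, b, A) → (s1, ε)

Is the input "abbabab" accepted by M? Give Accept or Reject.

(s0, abbabab, Z) ⊢ (s1, abbabab, BZ) ⊢ (s3, bbabab, DBZ) ⊢ (s0, bbabab, BZ) ⊢ (s2, babab, ABZ) ⊢ (s1, abab, DABZ) ⊢ (s3, bab, DDABZ) ⊢ (s0, bab, DABZ)
No transition applies at (s0, bab, DABZ); input not fully consumed.

Reject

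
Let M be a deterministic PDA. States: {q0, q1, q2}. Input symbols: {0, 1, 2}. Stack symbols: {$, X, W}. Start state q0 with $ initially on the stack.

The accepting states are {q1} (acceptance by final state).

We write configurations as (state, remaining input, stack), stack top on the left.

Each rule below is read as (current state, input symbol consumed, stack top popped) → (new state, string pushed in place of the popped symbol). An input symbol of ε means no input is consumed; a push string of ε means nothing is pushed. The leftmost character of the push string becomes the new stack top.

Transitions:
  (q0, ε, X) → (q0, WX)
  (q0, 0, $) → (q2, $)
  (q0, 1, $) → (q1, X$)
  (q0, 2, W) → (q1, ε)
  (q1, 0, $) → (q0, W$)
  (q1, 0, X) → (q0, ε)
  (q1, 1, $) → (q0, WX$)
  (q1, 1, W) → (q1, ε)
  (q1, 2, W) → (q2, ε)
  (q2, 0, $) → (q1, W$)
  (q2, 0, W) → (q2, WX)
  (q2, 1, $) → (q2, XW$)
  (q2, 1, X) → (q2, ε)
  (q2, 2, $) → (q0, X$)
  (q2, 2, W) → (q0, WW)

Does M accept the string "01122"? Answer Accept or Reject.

(q0, 01122, $) ⊢ (q2, 1122, $) ⊢ (q2, 122, XW$) ⊢ (q2, 22, W$) ⊢ (q0, 2, WW$) ⊢ (q1, ε, W$)
All input consumed; state q1 ∈ F.

Accept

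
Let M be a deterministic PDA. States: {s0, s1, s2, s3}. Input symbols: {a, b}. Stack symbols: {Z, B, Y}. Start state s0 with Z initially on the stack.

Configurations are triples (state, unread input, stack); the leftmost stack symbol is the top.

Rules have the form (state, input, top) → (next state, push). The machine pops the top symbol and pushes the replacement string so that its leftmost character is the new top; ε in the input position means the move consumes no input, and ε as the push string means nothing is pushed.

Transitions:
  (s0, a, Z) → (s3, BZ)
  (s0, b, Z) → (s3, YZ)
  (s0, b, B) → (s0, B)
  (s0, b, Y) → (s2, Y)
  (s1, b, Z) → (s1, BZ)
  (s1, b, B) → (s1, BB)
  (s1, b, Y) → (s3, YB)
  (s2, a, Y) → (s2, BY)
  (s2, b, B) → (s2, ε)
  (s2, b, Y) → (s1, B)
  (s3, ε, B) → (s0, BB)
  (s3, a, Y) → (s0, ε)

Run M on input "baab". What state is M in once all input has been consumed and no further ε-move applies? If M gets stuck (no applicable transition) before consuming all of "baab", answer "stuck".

(s0, baab, Z) ⊢ (s3, aab, YZ) ⊢ (s0, ab, Z) ⊢ (s3, b, BZ) ⊢ (s0, b, BBZ) ⊢ (s0, ε, BBZ)
All input consumed; M is in state s0.

s0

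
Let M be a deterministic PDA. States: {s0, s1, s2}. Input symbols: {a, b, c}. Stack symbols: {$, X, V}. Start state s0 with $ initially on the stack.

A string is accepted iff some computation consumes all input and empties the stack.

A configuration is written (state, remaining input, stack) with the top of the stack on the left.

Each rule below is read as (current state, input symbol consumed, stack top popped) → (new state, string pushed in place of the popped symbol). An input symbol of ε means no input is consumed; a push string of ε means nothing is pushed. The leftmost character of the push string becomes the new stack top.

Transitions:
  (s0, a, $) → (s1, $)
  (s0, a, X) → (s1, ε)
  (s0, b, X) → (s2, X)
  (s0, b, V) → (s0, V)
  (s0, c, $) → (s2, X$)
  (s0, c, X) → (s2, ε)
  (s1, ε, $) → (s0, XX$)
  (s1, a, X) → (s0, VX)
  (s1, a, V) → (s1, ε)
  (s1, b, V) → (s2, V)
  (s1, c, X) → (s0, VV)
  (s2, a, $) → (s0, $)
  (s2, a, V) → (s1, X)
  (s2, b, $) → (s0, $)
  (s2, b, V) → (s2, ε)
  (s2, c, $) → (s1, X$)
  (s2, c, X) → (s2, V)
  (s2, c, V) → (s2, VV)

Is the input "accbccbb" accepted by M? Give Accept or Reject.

Reject

(s0, accbccbb, $)
  read a, top $: go to s1, push $ → (s1, ccbccbb, $)
  ε-move, top $: go to s0, push XX$ → (s0, ccbccbb, XX$)
  read c, top X: go to s2, push ε → (s2, cbccbb, X$)
  read c, top X: go to s2, push V → (s2, bccbb, V$)
  read b, top V: go to s2, push ε → (s2, ccbb, $)
  read c, top $: go to s1, push X$ → (s1, cbb, X$)
  read c, top X: go to s0, push VV → (s0, bb, VV$)
  read b, top V: go to s0, push V → (s0, b, VV$)
  read b, top V: go to s0, push V → (s0, ε, VV$)
All input consumed; stack is VV$, not empty, and no further ε-move applies.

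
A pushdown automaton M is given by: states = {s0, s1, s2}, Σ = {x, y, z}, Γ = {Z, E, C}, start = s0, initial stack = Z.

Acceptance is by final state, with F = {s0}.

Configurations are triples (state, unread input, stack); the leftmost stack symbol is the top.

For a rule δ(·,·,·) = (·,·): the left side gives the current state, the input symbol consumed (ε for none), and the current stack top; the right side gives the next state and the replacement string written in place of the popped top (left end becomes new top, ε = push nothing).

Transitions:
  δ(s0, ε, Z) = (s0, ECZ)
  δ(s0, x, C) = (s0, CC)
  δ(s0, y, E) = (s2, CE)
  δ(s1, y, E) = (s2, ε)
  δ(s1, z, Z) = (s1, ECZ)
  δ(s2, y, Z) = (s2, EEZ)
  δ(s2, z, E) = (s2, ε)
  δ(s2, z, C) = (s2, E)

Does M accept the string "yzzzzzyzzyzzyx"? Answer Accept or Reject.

Reject

No computation consumes all input and reaches a final state.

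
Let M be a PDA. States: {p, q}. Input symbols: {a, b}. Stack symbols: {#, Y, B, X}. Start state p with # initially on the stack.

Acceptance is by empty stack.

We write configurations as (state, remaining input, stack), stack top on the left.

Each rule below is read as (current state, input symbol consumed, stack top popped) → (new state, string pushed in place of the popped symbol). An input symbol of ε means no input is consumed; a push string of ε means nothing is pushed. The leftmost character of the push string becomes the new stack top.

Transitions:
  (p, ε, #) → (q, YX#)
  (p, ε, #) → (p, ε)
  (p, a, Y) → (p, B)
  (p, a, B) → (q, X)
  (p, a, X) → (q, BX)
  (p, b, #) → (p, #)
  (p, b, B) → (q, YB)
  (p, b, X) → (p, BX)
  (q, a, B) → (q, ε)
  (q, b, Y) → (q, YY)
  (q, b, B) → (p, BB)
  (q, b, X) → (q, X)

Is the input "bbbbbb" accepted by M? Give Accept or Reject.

Accept

One accepting computation: (p, bbbbbb, #) ⊢ (p, bbbbb, #) ⊢ (p, bbbb, #) ⊢ (p, bbb, #) ⊢ (p, bb, #) ⊢ (p, b, #) ⊢ (p, ε, #) ⊢ (p, ε, ε)
All input consumed and the stack is empty.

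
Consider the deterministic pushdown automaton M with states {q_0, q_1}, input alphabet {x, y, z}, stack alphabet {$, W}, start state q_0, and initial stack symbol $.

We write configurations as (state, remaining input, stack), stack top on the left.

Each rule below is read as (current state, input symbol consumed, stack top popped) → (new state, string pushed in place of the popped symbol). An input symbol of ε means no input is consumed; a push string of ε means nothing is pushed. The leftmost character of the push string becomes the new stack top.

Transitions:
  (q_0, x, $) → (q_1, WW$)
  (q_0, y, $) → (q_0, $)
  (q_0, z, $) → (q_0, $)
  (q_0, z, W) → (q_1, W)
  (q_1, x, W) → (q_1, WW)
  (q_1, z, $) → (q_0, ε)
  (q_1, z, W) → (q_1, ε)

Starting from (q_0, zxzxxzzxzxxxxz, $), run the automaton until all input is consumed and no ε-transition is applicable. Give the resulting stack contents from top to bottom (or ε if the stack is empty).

(q_0, zxzxxzzxzxxxxz, $)
  read z, top $: go to q_0, push $ → (q_0, xzxxzzxzxxxxz, $)
  read x, top $: go to q_1, push WW$ → (q_1, zxxzzxzxxxxz, WW$)
  read z, top W: go to q_1, push ε → (q_1, xxzzxzxxxxz, W$)
  read x, top W: go to q_1, push WW → (q_1, xzzxzxxxxz, WW$)
  read x, top W: go to q_1, push WW → (q_1, zzxzxxxxz, WWW$)
  read z, top W: go to q_1, push ε → (q_1, zxzxxxxz, WW$)
  read z, top W: go to q_1, push ε → (q_1, xzxxxxz, W$)
  read x, top W: go to q_1, push WW → (q_1, zxxxxz, WW$)
  read z, top W: go to q_1, push ε → (q_1, xxxxz, W$)
  read x, top W: go to q_1, push WW → (q_1, xxxz, WW$)
  read x, top W: go to q_1, push WW → (q_1, xxz, WWW$)
  read x, top W: go to q_1, push WW → (q_1, xz, WWWW$)
  read x, top W: go to q_1, push WW → (q_1, z, WWWWW$)
  read z, top W: go to q_1, push ε → (q_1, ε, WWWW$)
All input consumed in state q_1 with stack WWWW$.

WWWW$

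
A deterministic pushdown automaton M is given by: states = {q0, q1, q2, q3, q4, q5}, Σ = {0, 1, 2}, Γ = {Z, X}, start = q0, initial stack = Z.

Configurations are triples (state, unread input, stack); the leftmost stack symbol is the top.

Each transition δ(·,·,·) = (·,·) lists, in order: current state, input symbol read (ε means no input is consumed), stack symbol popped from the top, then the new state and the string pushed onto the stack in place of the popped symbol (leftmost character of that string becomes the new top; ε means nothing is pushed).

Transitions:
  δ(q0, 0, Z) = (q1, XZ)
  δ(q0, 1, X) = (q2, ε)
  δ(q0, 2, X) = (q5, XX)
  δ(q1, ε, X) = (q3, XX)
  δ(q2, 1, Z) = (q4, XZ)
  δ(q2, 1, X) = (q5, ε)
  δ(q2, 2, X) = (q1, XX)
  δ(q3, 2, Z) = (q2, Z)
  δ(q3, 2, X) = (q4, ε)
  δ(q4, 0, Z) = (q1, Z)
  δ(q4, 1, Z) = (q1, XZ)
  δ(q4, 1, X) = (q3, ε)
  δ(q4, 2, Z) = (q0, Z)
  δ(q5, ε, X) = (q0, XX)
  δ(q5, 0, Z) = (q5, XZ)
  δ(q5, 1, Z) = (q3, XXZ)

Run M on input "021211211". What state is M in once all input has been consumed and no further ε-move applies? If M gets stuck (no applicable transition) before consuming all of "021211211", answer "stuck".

(q0, 021211211, Z)
  read 0, top Z: go to q1, push XZ → (q1, 21211211, XZ)
  ε-move, top X: go to q3, push XX → (q3, 21211211, XXZ)
  read 2, top X: go to q4, push ε → (q4, 1211211, XZ)
  read 1, top X: go to q3, push ε → (q3, 211211, Z)
  read 2, top Z: go to q2, push Z → (q2, 11211, Z)
  read 1, top Z: go to q4, push XZ → (q4, 1211, XZ)
  read 1, top X: go to q3, push ε → (q3, 211, Z)
  read 2, top Z: go to q2, push Z → (q2, 11, Z)
  read 1, top Z: go to q4, push XZ → (q4, 1, XZ)
  read 1, top X: go to q3, push ε → (q3, ε, Z)
All input consumed; M is in state q3.

q3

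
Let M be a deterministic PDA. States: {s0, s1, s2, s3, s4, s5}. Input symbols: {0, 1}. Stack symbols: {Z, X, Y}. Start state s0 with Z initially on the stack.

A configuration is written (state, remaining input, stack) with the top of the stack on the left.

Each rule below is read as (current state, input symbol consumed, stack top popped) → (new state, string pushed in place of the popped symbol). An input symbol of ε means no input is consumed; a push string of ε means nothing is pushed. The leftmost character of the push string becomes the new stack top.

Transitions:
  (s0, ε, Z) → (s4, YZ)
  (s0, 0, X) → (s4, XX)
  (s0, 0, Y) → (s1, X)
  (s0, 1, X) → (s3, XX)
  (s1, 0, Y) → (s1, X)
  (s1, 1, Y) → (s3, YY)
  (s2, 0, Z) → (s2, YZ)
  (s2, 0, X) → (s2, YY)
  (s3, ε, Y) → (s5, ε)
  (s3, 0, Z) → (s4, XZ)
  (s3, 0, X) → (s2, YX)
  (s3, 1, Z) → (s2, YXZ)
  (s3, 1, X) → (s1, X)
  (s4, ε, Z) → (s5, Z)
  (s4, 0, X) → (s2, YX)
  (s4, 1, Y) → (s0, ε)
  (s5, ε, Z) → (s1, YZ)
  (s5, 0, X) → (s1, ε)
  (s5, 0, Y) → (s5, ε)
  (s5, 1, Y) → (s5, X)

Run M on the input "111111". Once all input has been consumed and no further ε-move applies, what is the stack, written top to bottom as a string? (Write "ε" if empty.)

(s0, 111111, Z)
  ε-move, top Z: go to s4, push YZ → (s4, 111111, YZ)
  read 1, top Y: go to s0, push ε → (s0, 11111, Z)
  ε-move, top Z: go to s4, push YZ → (s4, 11111, YZ)
  read 1, top Y: go to s0, push ε → (s0, 1111, Z)
  ε-move, top Z: go to s4, push YZ → (s4, 1111, YZ)
  read 1, top Y: go to s0, push ε → (s0, 111, Z)
  ε-move, top Z: go to s4, push YZ → (s4, 111, YZ)
  read 1, top Y: go to s0, push ε → (s0, 11, Z)
  ε-move, top Z: go to s4, push YZ → (s4, 11, YZ)
  read 1, top Y: go to s0, push ε → (s0, 1, Z)
  ε-move, top Z: go to s4, push YZ → (s4, 1, YZ)
  read 1, top Y: go to s0, push ε → (s0, ε, Z)
  ε-move, top Z: go to s4, push YZ → (s4, ε, YZ)
All input consumed in state s4 with stack YZ.

YZ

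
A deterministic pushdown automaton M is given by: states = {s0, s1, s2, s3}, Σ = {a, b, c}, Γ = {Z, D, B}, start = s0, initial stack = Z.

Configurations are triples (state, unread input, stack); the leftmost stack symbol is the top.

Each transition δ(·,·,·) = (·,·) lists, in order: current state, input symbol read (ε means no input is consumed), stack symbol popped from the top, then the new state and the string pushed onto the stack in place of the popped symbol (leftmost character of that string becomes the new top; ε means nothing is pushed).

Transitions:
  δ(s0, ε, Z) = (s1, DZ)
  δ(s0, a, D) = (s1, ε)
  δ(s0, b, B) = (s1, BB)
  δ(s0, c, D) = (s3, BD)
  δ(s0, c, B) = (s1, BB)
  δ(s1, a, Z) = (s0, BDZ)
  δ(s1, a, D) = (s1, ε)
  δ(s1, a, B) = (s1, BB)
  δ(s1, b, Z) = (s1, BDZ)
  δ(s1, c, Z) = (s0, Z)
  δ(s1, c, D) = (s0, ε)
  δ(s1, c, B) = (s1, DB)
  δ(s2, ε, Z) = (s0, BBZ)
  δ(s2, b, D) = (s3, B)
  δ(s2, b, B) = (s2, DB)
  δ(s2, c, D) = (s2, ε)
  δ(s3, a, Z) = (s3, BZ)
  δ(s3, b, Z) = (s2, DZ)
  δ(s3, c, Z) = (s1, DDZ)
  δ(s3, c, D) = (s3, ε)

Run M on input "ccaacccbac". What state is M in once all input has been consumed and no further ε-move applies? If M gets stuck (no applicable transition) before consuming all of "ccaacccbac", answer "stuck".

(s0, ccaacccbac, Z) ⊢ (s1, ccaacccbac, DZ) ⊢ (s0, caacccbac, Z) ⊢ (s1, caacccbac, DZ) ⊢ (s0, aacccbac, Z) ⊢ (s1, aacccbac, DZ) ⊢ (s1, acccbac, Z) ⊢ (s0, cccbac, BDZ) ⊢ (s1, ccbac, BBDZ) ⊢ (s1, cbac, DBBDZ) ⊢ (s0, bac, BBDZ) ⊢ (s1, ac, BBBDZ) ⊢ (s1, c, BBBBDZ) ⊢ (s1, ε, DBBBBDZ)
All input consumed; M is in state s1.

s1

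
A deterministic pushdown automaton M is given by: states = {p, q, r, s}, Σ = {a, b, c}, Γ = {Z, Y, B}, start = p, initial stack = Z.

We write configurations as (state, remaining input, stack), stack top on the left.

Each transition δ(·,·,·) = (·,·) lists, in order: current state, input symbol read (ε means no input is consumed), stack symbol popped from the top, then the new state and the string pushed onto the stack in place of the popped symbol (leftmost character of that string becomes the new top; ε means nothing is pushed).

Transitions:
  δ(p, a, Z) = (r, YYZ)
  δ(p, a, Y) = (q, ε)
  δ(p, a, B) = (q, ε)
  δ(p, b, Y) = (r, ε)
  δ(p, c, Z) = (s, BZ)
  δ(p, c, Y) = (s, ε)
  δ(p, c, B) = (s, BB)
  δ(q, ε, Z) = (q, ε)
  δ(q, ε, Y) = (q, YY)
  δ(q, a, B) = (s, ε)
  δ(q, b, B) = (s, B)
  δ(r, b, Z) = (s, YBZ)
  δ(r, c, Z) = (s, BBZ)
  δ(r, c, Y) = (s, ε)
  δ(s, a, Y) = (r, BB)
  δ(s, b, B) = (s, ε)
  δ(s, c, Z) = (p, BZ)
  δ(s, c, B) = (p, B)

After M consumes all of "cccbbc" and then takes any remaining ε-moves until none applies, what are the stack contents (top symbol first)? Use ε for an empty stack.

(p, cccbbc, Z)
  read c, top Z: go to s, push BZ → (s, ccbbc, BZ)
  read c, top B: go to p, push B → (p, cbbc, BZ)
  read c, top B: go to s, push BB → (s, bbc, BBZ)
  read b, top B: go to s, push ε → (s, bc, BZ)
  read b, top B: go to s, push ε → (s, c, Z)
  read c, top Z: go to p, push BZ → (p, ε, BZ)
All input consumed in state p with stack BZ.

BZ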